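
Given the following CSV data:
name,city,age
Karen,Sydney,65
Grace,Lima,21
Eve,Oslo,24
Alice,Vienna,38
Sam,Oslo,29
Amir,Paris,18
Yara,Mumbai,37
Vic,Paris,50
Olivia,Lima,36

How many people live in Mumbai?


Scanning city column for 'Mumbai':
  Row 7: Yara -> MATCH
Total matches: 1

ANSWER: 1


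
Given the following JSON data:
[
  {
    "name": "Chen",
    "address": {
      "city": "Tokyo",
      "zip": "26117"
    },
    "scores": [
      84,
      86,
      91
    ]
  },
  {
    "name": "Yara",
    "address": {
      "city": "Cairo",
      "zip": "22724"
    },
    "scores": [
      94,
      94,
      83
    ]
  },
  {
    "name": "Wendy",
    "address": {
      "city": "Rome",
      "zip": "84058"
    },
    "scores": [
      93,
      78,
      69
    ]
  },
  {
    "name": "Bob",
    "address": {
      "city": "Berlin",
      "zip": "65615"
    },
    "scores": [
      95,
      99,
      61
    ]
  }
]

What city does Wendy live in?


Path: records[2].address.city
Value: Rome

ANSWER: Rome


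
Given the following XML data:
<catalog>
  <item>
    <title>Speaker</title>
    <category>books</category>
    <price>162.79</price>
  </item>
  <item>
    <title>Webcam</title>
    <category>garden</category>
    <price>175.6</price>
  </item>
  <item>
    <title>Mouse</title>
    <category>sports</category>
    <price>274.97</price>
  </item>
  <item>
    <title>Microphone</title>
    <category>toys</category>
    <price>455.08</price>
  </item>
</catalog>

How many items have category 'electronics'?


Scanning <item> elements for <category>electronics</category>:
Count: 0

ANSWER: 0


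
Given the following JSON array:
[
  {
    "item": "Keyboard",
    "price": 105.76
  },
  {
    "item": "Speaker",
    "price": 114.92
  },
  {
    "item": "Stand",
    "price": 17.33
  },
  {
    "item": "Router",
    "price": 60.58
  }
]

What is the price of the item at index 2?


Array index 2 -> Stand
price = 17.33

ANSWER: 17.33


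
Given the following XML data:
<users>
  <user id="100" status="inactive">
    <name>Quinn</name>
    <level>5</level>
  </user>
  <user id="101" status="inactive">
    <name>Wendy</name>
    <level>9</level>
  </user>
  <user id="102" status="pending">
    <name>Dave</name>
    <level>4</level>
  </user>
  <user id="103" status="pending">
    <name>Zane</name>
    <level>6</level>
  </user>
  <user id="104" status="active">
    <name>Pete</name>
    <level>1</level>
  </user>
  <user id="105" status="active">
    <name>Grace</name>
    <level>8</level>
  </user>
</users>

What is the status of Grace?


Finding user with name = Grace
user id="105" status="active"

ANSWER: active


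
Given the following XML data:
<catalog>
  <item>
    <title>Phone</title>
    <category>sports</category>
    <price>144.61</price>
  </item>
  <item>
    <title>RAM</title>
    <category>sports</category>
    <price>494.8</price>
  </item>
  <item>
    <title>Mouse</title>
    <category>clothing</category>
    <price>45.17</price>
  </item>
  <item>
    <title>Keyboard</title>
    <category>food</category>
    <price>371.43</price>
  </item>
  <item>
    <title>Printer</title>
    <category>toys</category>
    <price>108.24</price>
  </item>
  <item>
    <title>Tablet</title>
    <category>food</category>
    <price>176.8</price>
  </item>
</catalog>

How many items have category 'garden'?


Scanning <item> elements for <category>garden</category>:
Count: 0

ANSWER: 0


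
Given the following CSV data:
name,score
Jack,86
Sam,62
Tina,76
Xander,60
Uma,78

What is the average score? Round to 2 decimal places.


Scores: 86, 62, 76, 60, 78
Sum = 362
Count = 5
Average = 362 / 5 = 72.40

ANSWER: 72.40


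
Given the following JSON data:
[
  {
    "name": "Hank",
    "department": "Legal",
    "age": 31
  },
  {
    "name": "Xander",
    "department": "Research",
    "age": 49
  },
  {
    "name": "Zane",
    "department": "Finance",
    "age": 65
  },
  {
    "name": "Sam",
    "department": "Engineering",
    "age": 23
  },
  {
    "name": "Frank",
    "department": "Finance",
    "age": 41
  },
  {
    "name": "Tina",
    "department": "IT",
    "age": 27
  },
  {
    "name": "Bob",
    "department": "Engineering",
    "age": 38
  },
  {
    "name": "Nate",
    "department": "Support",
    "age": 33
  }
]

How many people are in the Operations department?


Scanning records for department = Operations
  No matches found
Count: 0

ANSWER: 0


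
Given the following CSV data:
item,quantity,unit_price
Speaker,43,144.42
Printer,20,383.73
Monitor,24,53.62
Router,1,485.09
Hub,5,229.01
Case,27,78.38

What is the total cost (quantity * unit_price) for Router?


Row: Router
quantity = 1
unit_price = 485.09
total = 1 * 485.09 = 485.09

ANSWER: 485.09


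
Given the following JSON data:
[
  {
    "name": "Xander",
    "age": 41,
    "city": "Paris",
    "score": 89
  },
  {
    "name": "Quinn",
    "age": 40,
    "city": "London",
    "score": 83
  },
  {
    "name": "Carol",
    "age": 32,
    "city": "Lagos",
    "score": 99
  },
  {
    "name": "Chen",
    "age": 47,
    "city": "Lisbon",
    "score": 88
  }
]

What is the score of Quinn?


Looking up record where name = Quinn
Record index: 1
Field 'score' = 83

ANSWER: 83


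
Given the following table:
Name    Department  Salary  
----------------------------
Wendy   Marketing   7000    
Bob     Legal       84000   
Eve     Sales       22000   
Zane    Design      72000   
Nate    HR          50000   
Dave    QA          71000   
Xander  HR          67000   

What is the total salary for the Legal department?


Legal department members:
  Bob: 84000
Total = 84000 = 84000

ANSWER: 84000


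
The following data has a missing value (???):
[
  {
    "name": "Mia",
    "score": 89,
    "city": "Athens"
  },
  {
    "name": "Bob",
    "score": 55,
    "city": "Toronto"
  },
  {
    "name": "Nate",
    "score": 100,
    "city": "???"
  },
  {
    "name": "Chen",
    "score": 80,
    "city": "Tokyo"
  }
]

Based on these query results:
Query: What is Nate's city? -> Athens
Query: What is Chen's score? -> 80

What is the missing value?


The missing value is Nate's city
From query: Nate's city = Athens

ANSWER: Athens


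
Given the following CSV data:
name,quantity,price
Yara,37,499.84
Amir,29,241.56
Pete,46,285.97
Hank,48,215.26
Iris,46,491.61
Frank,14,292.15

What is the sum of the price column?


Values in 'price' column:
  Row 1: 499.84
  Row 2: 241.56
  Row 3: 285.97
  Row 4: 215.26
  Row 5: 491.61
  Row 6: 292.15
Sum = 499.84 + 241.56 + 285.97 + 215.26 + 491.61 + 292.15 = 2026.39

ANSWER: 2026.39


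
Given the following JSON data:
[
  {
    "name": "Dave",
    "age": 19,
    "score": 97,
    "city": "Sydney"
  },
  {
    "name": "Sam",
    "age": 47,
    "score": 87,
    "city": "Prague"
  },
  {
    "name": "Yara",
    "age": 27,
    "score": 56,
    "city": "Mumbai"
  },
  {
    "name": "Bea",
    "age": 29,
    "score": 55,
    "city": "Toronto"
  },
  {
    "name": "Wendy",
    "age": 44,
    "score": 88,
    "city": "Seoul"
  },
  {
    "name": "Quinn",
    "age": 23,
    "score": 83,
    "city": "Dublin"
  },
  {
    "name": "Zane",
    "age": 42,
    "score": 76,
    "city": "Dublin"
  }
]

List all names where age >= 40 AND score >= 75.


Checking both conditions:
  Dave (age=19, score=97) -> no
  Sam (age=47, score=87) -> YES
  Yara (age=27, score=56) -> no
  Bea (age=29, score=55) -> no
  Wendy (age=44, score=88) -> YES
  Quinn (age=23, score=83) -> no
  Zane (age=42, score=76) -> YES


ANSWER: Sam, Wendy, Zane


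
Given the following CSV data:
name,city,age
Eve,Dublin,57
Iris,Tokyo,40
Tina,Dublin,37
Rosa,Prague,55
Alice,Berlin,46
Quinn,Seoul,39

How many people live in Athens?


Scanning city column for 'Athens':
Total matches: 0

ANSWER: 0


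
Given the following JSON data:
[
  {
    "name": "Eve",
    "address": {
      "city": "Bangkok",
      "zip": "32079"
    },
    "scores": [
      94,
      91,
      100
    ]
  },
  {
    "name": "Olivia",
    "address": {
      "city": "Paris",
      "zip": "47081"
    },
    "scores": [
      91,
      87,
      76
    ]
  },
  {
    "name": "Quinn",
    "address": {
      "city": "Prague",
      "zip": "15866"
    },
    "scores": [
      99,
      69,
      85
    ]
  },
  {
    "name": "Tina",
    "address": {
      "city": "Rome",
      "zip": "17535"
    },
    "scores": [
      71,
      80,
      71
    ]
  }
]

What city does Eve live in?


Path: records[0].address.city
Value: Bangkok

ANSWER: Bangkok


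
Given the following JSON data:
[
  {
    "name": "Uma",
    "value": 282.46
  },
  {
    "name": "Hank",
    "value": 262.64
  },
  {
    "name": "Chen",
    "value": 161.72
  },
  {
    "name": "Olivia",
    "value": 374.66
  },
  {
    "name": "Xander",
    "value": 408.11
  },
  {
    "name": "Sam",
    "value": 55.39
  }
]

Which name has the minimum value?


Comparing values:
  Uma: 282.46
  Hank: 262.64
  Chen: 161.72
  Olivia: 374.66
  Xander: 408.11
  Sam: 55.39
Minimum: Sam (55.39)

ANSWER: Sam


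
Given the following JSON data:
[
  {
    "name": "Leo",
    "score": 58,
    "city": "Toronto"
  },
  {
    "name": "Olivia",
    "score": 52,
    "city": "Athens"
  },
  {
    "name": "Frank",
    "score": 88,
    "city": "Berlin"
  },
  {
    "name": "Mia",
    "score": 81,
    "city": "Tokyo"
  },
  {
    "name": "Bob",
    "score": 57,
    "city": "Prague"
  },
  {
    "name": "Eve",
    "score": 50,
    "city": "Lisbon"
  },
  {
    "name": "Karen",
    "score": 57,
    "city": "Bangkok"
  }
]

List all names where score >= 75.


Filtering records where score >= 75:
  Leo (score=58) -> no
  Olivia (score=52) -> no
  Frank (score=88) -> YES
  Mia (score=81) -> YES
  Bob (score=57) -> no
  Eve (score=50) -> no
  Karen (score=57) -> no


ANSWER: Frank, Mia


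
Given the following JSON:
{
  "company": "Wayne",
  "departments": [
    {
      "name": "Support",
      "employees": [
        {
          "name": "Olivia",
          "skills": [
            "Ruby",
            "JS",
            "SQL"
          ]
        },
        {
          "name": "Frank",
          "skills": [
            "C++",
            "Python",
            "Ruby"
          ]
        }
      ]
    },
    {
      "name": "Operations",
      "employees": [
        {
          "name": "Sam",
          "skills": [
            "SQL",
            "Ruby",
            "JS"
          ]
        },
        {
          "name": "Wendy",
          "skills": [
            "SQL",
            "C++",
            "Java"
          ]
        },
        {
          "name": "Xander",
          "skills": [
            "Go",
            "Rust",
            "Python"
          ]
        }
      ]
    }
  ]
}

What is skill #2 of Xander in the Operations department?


Path: departments[1].employees[2].skills[1]
Value: Rust

ANSWER: Rust


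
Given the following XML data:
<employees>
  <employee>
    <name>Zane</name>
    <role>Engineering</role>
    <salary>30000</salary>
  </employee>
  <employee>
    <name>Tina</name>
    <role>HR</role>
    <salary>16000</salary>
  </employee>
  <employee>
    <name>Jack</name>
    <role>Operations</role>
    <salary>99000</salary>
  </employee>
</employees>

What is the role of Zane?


Searching for <employee> with <name>Zane</name>
Found at position 1
<role>Engineering</role>

ANSWER: Engineering


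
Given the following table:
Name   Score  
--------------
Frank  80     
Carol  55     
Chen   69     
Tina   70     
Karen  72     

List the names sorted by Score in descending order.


Sorting by Score (descending):
  Frank: 80
  Karen: 72
  Tina: 70
  Chen: 69
  Carol: 55


ANSWER: Frank, Karen, Tina, Chen, Carol


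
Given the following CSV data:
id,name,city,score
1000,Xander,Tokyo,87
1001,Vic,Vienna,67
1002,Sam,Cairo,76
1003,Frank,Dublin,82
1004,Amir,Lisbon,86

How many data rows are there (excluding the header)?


Counting rows (excluding header):
Header: id,name,city,score
Data rows: 5

ANSWER: 5


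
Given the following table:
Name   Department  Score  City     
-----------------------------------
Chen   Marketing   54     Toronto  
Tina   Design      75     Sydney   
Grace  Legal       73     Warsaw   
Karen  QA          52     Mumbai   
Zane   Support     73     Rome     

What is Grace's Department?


Row 3: Grace
Department = Legal

ANSWER: Legal


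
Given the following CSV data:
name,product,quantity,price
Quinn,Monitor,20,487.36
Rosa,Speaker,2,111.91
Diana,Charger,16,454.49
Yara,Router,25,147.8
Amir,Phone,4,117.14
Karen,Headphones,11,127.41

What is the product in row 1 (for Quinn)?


Row 1: Quinn
Column 'product' = Monitor

ANSWER: Monitor


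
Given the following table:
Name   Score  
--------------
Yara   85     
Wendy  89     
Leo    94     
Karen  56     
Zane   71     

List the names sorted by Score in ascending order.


Sorting by Score (ascending):
  Karen: 56
  Zane: 71
  Yara: 85
  Wendy: 89
  Leo: 94


ANSWER: Karen, Zane, Yara, Wendy, Leo


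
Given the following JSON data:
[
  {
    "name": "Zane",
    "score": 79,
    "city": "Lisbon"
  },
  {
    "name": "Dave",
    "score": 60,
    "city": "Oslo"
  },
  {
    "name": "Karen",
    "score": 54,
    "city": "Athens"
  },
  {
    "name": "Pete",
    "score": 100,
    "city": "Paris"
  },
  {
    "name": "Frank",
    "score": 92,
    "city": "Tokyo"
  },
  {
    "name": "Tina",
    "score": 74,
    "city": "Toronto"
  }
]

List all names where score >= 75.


Filtering records where score >= 75:
  Zane (score=79) -> YES
  Dave (score=60) -> no
  Karen (score=54) -> no
  Pete (score=100) -> YES
  Frank (score=92) -> YES
  Tina (score=74) -> no


ANSWER: Zane, Pete, Frank


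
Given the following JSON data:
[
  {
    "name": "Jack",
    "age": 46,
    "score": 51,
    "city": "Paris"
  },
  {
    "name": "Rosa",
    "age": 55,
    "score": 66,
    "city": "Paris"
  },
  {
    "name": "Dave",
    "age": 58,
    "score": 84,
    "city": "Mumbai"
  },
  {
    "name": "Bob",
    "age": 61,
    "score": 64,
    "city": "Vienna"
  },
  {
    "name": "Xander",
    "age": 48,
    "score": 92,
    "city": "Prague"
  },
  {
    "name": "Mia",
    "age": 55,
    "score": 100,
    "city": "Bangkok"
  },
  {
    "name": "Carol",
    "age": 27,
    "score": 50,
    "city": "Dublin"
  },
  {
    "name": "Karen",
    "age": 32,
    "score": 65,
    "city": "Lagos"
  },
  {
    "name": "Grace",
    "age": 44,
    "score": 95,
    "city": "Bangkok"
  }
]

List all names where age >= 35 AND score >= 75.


Checking both conditions:
  Jack (age=46, score=51) -> no
  Rosa (age=55, score=66) -> no
  Dave (age=58, score=84) -> YES
  Bob (age=61, score=64) -> no
  Xander (age=48, score=92) -> YES
  Mia (age=55, score=100) -> YES
  Carol (age=27, score=50) -> no
  Karen (age=32, score=65) -> no
  Grace (age=44, score=95) -> YES


ANSWER: Dave, Xander, Mia, Grace


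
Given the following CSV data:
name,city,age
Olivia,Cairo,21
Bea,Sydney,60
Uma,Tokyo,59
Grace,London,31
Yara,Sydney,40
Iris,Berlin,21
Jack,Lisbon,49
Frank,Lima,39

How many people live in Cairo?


Scanning city column for 'Cairo':
  Row 1: Olivia -> MATCH
Total matches: 1

ANSWER: 1


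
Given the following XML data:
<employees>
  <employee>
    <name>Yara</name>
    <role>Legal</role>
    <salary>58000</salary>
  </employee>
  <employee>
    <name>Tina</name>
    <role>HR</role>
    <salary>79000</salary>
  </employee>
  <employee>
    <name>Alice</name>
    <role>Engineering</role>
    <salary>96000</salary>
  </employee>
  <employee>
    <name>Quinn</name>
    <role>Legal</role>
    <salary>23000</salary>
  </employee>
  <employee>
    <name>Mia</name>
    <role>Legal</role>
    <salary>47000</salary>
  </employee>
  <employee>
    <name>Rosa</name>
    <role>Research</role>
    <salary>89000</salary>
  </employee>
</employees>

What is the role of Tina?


Searching for <employee> with <name>Tina</name>
Found at position 2
<role>HR</role>

ANSWER: HR


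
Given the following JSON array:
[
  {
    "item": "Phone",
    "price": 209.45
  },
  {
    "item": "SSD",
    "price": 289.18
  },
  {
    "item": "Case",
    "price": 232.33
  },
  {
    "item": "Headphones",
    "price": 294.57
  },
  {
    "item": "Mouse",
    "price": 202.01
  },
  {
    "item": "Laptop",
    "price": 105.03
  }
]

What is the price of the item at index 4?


Array index 4 -> Mouse
price = 202.01

ANSWER: 202.01


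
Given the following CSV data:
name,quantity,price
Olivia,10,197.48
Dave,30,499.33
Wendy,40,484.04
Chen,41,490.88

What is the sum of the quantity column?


Values in 'quantity' column:
  Row 1: 10
  Row 2: 30
  Row 3: 40
  Row 4: 41
Sum = 10 + 30 + 40 + 41 = 121

ANSWER: 121


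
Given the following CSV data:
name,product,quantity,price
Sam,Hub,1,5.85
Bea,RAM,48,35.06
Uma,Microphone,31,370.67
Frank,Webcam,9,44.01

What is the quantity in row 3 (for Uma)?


Row 3: Uma
Column 'quantity' = 31

ANSWER: 31


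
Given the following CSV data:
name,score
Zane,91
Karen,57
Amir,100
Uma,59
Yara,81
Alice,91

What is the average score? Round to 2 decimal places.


Scores: 91, 57, 100, 59, 81, 91
Sum = 479
Count = 6
Average = 479 / 6 = 79.83

ANSWER: 79.83


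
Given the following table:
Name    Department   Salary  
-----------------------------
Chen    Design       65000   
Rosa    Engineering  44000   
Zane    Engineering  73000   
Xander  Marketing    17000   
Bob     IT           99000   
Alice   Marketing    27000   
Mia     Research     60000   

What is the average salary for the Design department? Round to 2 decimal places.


Design department members:
  Chen: 65000
Sum = 65000
Count = 1
Average = 65000 / 1 = 65000.00

ANSWER: 65000.00


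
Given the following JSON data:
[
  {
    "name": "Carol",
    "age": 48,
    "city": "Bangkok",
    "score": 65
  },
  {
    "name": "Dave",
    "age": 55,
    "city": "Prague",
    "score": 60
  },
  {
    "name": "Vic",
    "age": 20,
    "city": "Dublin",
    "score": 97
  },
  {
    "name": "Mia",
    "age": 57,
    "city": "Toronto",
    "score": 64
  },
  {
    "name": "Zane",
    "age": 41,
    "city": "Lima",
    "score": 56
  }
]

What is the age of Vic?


Looking up record where name = Vic
Record index: 2
Field 'age' = 20

ANSWER: 20


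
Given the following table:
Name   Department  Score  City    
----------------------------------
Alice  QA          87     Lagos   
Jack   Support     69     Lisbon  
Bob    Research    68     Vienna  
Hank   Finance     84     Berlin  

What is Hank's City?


Row 4: Hank
City = Berlin

ANSWER: Berlin


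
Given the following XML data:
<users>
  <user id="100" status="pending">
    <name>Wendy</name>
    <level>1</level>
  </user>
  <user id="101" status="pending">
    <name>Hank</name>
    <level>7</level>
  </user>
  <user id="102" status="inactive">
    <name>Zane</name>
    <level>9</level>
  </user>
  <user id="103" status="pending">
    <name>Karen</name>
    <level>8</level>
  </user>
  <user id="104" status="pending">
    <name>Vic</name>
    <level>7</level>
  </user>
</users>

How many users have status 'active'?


Counting users with status='active':
Count: 0

ANSWER: 0


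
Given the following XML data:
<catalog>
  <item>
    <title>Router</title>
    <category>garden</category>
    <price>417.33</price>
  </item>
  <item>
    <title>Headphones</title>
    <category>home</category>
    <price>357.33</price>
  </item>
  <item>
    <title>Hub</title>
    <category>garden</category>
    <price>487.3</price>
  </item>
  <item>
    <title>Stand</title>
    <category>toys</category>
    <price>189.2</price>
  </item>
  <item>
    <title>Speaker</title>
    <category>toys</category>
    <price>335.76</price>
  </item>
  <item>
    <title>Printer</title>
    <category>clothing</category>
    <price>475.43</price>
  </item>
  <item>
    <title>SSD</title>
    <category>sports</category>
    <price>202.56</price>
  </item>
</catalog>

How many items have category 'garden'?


Scanning <item> elements for <category>garden</category>:
  Item 1: Router -> MATCH
  Item 3: Hub -> MATCH
Count: 2

ANSWER: 2


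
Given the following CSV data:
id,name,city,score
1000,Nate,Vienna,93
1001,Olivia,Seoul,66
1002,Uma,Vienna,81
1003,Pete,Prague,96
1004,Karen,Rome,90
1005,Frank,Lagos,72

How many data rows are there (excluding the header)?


Counting rows (excluding header):
Header: id,name,city,score
Data rows: 6

ANSWER: 6


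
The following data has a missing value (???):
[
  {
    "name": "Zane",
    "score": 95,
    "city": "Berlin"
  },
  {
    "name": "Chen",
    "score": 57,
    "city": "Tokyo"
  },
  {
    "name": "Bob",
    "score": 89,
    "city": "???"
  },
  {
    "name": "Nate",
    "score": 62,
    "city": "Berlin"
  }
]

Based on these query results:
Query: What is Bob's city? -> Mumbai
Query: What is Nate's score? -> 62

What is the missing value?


The missing value is Bob's city
From query: Bob's city = Mumbai

ANSWER: Mumbai


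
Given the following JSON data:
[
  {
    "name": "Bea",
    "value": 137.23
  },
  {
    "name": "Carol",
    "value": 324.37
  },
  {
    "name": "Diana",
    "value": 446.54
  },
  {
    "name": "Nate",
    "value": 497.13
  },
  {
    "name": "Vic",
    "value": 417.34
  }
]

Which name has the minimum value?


Comparing values:
  Bea: 137.23
  Carol: 324.37
  Diana: 446.54
  Nate: 497.13
  Vic: 417.34
Minimum: Bea (137.23)

ANSWER: Bea


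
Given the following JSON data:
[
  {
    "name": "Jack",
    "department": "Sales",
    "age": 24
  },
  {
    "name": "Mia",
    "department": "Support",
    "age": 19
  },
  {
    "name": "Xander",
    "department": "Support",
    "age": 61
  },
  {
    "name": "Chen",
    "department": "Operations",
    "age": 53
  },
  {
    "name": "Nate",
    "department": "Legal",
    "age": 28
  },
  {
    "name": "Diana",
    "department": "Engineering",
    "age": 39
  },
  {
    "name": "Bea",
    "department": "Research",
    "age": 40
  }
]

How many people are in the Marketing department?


Scanning records for department = Marketing
  No matches found
Count: 0

ANSWER: 0


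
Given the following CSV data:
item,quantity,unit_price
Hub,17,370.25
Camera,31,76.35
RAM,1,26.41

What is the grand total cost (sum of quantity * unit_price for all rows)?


Computing row totals:
  Hub: 17 * 370.25 = 6294.25
  Camera: 31 * 76.35 = 2366.85
  RAM: 1 * 26.41 = 26.41
Grand total = 6294.25 + 2366.85 + 26.41 = 8687.51

ANSWER: 8687.51


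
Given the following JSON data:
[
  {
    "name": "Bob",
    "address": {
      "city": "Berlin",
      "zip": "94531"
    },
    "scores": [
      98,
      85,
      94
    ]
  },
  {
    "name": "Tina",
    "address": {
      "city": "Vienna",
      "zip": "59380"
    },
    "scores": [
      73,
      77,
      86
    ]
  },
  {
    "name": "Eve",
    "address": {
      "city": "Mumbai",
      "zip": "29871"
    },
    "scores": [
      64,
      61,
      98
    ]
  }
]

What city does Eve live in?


Path: records[2].address.city
Value: Mumbai

ANSWER: Mumbai


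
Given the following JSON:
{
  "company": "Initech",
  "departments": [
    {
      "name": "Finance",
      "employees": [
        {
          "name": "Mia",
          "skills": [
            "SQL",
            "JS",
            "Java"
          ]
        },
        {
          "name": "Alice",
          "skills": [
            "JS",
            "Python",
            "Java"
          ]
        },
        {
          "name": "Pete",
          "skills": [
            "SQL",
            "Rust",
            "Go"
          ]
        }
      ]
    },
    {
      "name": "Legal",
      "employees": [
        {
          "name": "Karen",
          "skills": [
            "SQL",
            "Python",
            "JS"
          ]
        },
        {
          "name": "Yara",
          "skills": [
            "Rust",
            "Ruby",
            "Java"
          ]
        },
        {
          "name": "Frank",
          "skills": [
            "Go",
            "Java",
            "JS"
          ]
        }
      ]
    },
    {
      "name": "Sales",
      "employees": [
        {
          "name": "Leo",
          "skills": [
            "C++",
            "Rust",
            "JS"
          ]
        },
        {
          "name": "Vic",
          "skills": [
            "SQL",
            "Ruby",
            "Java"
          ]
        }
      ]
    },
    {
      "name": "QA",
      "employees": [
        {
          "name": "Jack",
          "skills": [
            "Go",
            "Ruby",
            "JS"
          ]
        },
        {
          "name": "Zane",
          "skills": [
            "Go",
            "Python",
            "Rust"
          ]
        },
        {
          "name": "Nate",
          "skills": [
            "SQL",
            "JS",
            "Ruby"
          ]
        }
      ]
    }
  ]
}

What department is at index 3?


Path: departments[3].name
Value: QA

ANSWER: QA


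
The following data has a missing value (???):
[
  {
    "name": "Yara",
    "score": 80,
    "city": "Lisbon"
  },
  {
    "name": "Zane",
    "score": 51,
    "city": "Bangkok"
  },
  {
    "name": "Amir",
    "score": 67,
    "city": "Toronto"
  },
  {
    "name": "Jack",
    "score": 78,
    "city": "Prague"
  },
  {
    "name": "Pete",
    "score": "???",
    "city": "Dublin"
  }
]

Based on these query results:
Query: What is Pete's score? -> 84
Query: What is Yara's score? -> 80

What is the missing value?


The missing value is Pete's score
From query: Pete's score = 84

ANSWER: 84


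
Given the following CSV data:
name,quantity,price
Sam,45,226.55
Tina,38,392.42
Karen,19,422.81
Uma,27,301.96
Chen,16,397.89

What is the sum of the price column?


Values in 'price' column:
  Row 1: 226.55
  Row 2: 392.42
  Row 3: 422.81
  Row 4: 301.96
  Row 5: 397.89
Sum = 226.55 + 392.42 + 422.81 + 301.96 + 397.89 = 1741.63

ANSWER: 1741.63


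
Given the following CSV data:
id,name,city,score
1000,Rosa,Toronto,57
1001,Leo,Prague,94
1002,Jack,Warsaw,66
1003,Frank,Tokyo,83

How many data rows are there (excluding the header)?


Counting rows (excluding header):
Header: id,name,city,score
Data rows: 4

ANSWER: 4


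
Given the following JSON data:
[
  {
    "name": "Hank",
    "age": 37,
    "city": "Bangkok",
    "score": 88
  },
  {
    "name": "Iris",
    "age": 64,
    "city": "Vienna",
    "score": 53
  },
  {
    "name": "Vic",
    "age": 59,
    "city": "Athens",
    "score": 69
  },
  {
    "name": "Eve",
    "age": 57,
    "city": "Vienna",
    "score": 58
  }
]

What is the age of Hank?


Looking up record where name = Hank
Record index: 0
Field 'age' = 37

ANSWER: 37


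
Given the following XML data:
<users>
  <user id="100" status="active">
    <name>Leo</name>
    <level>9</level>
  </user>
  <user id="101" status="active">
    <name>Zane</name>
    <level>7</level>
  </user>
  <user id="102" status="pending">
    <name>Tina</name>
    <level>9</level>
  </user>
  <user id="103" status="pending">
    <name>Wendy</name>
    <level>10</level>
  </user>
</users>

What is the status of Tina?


Finding user with name = Tina
user id="102" status="pending"

ANSWER: pending


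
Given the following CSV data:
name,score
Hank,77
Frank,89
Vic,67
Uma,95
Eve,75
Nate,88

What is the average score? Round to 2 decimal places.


Scores: 77, 89, 67, 95, 75, 88
Sum = 491
Count = 6
Average = 491 / 6 = 81.83

ANSWER: 81.83


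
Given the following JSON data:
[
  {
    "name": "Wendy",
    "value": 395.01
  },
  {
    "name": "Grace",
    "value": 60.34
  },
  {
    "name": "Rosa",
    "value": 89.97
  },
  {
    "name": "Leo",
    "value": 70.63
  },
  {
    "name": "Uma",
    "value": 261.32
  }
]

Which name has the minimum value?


Comparing values:
  Wendy: 395.01
  Grace: 60.34
  Rosa: 89.97
  Leo: 70.63
  Uma: 261.32
Minimum: Grace (60.34)

ANSWER: Grace


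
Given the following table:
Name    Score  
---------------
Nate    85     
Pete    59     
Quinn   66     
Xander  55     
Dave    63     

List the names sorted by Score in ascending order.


Sorting by Score (ascending):
  Xander: 55
  Pete: 59
  Dave: 63
  Quinn: 66
  Nate: 85


ANSWER: Xander, Pete, Dave, Quinn, Nate


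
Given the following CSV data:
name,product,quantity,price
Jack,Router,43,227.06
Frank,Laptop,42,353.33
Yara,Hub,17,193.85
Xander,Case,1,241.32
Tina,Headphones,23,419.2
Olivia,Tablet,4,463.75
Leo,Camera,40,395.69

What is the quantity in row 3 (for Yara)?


Row 3: Yara
Column 'quantity' = 17

ANSWER: 17


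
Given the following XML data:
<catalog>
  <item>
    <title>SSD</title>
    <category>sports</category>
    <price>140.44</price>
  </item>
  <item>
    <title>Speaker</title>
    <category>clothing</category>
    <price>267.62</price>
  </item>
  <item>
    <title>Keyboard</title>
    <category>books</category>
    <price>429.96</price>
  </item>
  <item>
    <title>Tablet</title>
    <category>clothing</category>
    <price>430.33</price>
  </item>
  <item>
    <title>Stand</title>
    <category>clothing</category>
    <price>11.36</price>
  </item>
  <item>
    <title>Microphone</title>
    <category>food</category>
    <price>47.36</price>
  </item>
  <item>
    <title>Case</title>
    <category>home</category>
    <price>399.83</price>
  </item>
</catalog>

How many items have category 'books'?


Scanning <item> elements for <category>books</category>:
  Item 3: Keyboard -> MATCH
Count: 1

ANSWER: 1


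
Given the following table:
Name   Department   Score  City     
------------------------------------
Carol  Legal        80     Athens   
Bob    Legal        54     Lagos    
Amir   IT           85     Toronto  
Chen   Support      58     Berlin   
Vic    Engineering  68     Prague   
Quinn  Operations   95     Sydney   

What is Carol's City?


Row 1: Carol
City = Athens

ANSWER: Athens


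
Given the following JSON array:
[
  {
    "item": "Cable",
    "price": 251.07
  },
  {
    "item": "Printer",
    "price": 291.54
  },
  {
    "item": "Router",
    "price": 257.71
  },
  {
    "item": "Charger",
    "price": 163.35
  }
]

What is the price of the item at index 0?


Array index 0 -> Cable
price = 251.07

ANSWER: 251.07


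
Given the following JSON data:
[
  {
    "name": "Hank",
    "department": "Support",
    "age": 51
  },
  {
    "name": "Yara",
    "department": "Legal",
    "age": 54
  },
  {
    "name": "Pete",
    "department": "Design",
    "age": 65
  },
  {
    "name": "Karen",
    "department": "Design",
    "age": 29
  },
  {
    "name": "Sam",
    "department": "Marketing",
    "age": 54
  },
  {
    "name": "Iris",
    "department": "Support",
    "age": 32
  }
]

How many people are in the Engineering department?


Scanning records for department = Engineering
  No matches found
Count: 0

ANSWER: 0


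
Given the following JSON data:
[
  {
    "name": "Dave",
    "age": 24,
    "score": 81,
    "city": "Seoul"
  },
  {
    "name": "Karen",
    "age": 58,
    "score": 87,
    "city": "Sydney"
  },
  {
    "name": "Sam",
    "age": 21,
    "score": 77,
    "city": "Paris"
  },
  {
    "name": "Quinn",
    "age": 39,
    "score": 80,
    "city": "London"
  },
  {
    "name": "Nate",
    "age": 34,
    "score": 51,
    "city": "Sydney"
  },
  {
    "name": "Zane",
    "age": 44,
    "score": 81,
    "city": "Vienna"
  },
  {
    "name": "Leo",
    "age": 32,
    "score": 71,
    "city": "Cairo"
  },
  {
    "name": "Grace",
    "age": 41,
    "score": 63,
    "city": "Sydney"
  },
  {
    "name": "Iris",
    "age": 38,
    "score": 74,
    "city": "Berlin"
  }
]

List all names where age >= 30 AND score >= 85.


Checking both conditions:
  Dave (age=24, score=81) -> no
  Karen (age=58, score=87) -> YES
  Sam (age=21, score=77) -> no
  Quinn (age=39, score=80) -> no
  Nate (age=34, score=51) -> no
  Zane (age=44, score=81) -> no
  Leo (age=32, score=71) -> no
  Grace (age=41, score=63) -> no
  Iris (age=38, score=74) -> no


ANSWER: Karen


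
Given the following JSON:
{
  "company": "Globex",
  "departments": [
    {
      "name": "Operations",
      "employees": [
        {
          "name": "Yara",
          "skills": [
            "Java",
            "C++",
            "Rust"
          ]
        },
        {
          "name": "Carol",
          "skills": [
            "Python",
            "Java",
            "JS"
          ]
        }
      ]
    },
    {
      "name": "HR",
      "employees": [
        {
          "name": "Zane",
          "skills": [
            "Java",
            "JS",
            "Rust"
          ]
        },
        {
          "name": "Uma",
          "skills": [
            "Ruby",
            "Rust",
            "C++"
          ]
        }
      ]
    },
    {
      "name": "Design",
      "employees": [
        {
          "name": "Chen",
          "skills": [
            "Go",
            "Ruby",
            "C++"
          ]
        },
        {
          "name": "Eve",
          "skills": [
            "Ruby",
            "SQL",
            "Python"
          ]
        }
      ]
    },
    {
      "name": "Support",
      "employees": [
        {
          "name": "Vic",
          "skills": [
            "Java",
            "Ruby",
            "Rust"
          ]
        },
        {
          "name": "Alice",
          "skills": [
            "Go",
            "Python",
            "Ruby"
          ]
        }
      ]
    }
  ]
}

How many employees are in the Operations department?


Path: departments[0].employees
Count: 2

ANSWER: 2


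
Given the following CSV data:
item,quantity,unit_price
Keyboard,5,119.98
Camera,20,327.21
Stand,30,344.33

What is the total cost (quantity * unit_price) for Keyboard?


Row: Keyboard
quantity = 5
unit_price = 119.98
total = 5 * 119.98 = 599.9

ANSWER: 599.9


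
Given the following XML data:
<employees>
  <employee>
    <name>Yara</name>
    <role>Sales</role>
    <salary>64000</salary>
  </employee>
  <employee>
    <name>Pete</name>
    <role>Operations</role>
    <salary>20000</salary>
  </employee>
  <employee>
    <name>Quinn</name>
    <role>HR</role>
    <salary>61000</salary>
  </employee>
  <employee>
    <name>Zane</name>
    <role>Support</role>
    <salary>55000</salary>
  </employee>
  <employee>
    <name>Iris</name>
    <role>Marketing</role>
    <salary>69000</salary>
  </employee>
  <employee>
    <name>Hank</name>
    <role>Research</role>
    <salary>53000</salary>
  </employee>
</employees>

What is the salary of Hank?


Searching for <employee> with <name>Hank</name>
Found at position 6
<salary>53000</salary>

ANSWER: 53000


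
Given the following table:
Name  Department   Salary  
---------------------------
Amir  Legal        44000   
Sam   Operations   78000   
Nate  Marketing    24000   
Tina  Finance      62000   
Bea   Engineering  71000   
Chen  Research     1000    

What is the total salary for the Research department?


Research department members:
  Chen: 1000
Total = 1000 = 1000

ANSWER: 1000


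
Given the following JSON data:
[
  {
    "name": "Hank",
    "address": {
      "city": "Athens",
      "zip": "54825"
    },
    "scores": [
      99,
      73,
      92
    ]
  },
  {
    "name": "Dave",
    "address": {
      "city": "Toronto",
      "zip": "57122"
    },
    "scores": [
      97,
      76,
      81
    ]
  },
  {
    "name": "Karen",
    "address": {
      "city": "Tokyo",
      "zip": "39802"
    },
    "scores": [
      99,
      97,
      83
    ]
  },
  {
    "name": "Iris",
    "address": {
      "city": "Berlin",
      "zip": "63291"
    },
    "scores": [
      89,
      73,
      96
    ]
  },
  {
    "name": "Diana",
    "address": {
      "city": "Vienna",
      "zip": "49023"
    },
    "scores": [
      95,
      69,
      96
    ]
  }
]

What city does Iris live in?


Path: records[3].address.city
Value: Berlin

ANSWER: Berlin


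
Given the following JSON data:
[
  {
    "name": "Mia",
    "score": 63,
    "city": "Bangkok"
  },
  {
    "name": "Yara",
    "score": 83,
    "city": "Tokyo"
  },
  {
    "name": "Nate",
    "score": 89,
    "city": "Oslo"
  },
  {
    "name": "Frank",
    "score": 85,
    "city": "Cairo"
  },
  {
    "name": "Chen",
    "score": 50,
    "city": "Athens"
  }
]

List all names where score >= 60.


Filtering records where score >= 60:
  Mia (score=63) -> YES
  Yara (score=83) -> YES
  Nate (score=89) -> YES
  Frank (score=85) -> YES
  Chen (score=50) -> no


ANSWER: Mia, Yara, Nate, Frank


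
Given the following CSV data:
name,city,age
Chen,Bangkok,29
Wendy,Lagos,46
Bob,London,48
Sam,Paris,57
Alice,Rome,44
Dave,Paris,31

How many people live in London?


Scanning city column for 'London':
  Row 3: Bob -> MATCH
Total matches: 1

ANSWER: 1


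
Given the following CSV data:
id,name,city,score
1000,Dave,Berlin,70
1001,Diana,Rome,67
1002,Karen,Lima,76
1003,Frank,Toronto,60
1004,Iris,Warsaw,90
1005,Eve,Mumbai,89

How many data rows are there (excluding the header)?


Counting rows (excluding header):
Header: id,name,city,score
Data rows: 6

ANSWER: 6


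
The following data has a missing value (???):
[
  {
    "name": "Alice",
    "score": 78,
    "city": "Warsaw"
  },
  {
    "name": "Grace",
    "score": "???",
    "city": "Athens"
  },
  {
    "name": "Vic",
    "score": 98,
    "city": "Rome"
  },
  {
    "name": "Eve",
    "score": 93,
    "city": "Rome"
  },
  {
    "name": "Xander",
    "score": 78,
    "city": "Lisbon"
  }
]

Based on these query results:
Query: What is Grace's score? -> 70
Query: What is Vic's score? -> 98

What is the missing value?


The missing value is Grace's score
From query: Grace's score = 70

ANSWER: 70


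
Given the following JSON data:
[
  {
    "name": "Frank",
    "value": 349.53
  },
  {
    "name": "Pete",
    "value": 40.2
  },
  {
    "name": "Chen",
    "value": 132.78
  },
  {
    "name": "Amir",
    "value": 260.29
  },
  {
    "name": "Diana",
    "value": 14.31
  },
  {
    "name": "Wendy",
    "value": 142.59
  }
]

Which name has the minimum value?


Comparing values:
  Frank: 349.53
  Pete: 40.2
  Chen: 132.78
  Amir: 260.29
  Diana: 14.31
  Wendy: 142.59
Minimum: Diana (14.31)

ANSWER: Diana


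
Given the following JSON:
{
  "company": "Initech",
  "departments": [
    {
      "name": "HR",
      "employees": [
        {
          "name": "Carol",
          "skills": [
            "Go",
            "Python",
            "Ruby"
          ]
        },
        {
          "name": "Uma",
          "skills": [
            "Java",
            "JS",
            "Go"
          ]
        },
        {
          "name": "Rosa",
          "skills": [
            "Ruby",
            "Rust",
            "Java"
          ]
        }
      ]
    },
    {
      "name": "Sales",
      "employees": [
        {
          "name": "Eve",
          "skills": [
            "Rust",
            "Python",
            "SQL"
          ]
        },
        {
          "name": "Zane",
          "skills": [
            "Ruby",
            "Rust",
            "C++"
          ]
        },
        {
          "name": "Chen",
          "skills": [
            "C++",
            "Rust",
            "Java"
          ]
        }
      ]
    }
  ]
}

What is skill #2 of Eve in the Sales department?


Path: departments[1].employees[0].skills[1]
Value: Python

ANSWER: Python


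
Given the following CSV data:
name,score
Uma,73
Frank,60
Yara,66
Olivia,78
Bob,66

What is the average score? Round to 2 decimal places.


Scores: 73, 60, 66, 78, 66
Sum = 343
Count = 5
Average = 343 / 5 = 68.60

ANSWER: 68.60


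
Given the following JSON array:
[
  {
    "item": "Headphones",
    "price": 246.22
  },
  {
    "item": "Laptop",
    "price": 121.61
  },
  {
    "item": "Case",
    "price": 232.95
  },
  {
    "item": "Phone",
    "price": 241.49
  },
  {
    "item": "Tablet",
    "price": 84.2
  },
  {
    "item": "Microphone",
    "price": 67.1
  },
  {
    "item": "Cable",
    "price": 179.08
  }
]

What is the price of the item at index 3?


Array index 3 -> Phone
price = 241.49

ANSWER: 241.49


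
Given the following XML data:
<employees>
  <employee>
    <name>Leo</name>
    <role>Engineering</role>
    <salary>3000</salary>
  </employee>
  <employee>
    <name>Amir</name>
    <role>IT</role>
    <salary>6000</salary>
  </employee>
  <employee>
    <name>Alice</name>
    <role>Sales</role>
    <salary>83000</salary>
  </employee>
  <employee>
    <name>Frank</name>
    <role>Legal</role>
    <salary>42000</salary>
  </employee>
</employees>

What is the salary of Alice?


Searching for <employee> with <name>Alice</name>
Found at position 3
<salary>83000</salary>

ANSWER: 83000
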